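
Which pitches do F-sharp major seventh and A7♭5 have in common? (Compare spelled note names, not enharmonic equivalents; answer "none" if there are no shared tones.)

C#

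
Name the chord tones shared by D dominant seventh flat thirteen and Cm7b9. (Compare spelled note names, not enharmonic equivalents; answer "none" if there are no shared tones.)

D dominant seventh flat thirteen: D F# A C Bb
Cm7b9: C Eb G Bb Db
Common to both → C, Bb.

C Bb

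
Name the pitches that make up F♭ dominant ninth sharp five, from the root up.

F♭ dominant ninth sharp five: dominant ninth sharp five on F-flat.
- root: F-flat
- major 3rd: A-flat
- augmented 5th: C
- minor 7th: E-double-flat
- major 9th: G-flat

F-flat – A-flat – C – E-double-flat – G-flat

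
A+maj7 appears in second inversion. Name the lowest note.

A+maj7 = A–C#–E#–G#. Second inversion → fifth in the bass = E#.

E#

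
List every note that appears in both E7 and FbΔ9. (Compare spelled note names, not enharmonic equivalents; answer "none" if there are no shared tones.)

none

E7 = E, G#, B, D.
FbΔ9 = Fb, Ab, Cb, Eb, Gb.
Shared: none.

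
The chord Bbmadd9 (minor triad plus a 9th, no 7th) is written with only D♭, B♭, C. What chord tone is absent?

F

Bbmadd9 = B♭, D♭, F, C. The voicing lacks the 5th (perfect 5th), F.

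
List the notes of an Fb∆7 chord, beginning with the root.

Root Fb, quality major seventh:
Root: Fb
Major 3rd (3rd): Ab
Perfect 5th (5th): Cb
Major 7th (7th): Eb

Fb, Ab, Cb, Eb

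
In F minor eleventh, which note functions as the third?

A-flat

Root of F minor eleventh = F. The 3rd is a minor 3rd: F up a minor 3rd → A-flat.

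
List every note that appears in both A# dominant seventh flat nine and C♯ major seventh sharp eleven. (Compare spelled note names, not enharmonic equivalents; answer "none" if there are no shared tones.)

E-sharp  G-sharp

A# dominant seventh flat nine: A-sharp C-double-sharp E-sharp G-sharp B
C♯ major seventh sharp eleven: C-sharp E-sharp G-sharp B-sharp F-double-sharp
Common to both → E-sharp, G-sharp.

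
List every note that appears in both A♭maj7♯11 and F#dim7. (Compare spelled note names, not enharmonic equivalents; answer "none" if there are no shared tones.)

C, Eb

A♭maj7♯11 = Ab, C, Eb, G, D.
F#dim7 = F#, A, C, Eb.
Shared: C, Eb.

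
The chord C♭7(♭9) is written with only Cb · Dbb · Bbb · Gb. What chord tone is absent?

C♭7(♭9) = Cb, Eb, Gb, Bbb, Dbb. The voicing lacks the 3rd (major 3rd), Eb.

Eb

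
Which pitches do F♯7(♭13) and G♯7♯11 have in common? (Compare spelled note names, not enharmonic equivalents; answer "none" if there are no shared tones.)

F#

F♯7(♭13): F# A# C# E D
G♯7♯11: G# B# D# F# C##
Common to both → F#.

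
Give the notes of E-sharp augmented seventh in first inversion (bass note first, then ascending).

G## – B## – D# – E#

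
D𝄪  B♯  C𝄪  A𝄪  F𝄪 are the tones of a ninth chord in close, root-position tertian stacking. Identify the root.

B♯

Stacking in thirds gives B♯ – D𝄪 – F𝄪 – A𝄪 – C𝄪, so B♯ is the root — B♯ major ninth.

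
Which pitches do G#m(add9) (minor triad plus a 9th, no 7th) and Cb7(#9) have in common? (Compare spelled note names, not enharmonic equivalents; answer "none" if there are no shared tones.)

G#m(add9): G# B D# A#
Cb7(#9): Cb Eb Gb Bbb D
Common to both → none.

none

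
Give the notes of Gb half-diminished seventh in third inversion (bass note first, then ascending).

F-flat, G-flat, B-double-flat, D-double-flat

In root position, Gb half-diminished seventh is G-flat–B-double-flat–D-double-flat–F-flat.
Third inversion puts the seventh (F-flat) in the bass.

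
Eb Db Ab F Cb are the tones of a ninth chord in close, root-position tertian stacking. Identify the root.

Arranged so that each adjacent pair is a third by letter name: Db – F – Ab – Cb – Eb.
The bottom of that stack, Db, is the root (this is Db dominant ninth).

Db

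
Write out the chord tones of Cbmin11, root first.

Cb, Ebb, Gb, Bbb, Db, Fb

Cbmin11: minor eleventh on Cb.
- root: Cb
- minor 3rd: Ebb
- perfect 5th: Gb
- minor 7th: Bbb
- major 9th: Db
- perfect 11th: Fb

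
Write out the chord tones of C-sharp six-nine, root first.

C-sharp, E-sharp, G-sharp, A-sharp, D-sharp

Root C-sharp, quality six-nine:
C-sharp — root
E-sharp — major 3rd
G-sharp — perfect 5th
A-sharp — major 6th
D-sharp — major 9th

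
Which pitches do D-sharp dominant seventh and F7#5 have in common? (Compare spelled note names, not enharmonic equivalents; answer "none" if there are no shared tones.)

C#

D-sharp dominant seventh = D#, F##, A#, C#.
F7#5 = F, A, C#, Eb.
Shared: C#.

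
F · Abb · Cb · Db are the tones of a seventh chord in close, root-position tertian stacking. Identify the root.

Db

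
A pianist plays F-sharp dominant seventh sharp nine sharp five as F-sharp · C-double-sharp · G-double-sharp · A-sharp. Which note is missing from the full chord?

F-sharp dominant seventh sharp nine sharp five = F-sharp, A-sharp, C-double-sharp, E, G-double-sharp. The voicing lacks the 7th (minor 7th), E.

E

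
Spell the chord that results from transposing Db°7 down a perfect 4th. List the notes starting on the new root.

Transposed root: Db → Ab (perfect 4th down). So we spell Ab diminished seventh:
- root: Ab
- minor 3rd: Cb
- diminished 5th: Ebb
- diminished 7th: Gbb

Ab, Cb, Ebb, Gbb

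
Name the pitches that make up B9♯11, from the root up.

B, D♯, F♯, A, C♯, E♯

B9♯11 is a dominant ninth sharp eleven built on B.
root → B
3rd (major 3rd) → D♯
5th (perfect 5th) → F♯
7th (minor 7th) → A
9th (major 9th) → C♯
11th (augmented 11th) → E♯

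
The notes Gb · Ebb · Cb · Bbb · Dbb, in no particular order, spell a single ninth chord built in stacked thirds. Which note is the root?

Stacking in thirds gives Cb – Ebb – Gb – Bbb – Dbb, so Cb is the root — Cb minor seventh flat nine.

Cb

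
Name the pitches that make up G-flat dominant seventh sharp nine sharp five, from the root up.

G-flat, B-flat, D, F-flat, A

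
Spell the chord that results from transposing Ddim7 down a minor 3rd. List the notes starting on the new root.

Transposed root: D → B (minor 3rd down). So we spell B diminished seventh:
- root: B
- minor 3rd: D
- diminished 5th: F
- diminished 7th: Ab

B D F Ab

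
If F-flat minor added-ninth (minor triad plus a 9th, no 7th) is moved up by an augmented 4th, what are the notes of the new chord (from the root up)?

Bb – Db – F – C

An augmented 4th up from Fb is Bb, so the new chord is Bb minor added-ninth.
Root: Bb
Minor 3rd (3rd): Db
Perfect 5th (5th): F
Major 9th (9th): C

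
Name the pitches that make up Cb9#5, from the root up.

Root Cb, quality dominant ninth sharp five:
root → Cb
3rd (major 3rd) → Eb
5th (augmented 5th) → G
7th (minor 7th) → Bbb
9th (major 9th) → Db

Cb, Eb, G, Bbb, Db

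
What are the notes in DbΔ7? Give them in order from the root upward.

Db, F, Ab, C

DbΔ7 is a major seventh built on Db.
Root: Db
Major 3rd (3rd): F
Perfect 5th (5th): Ab
Major 7th (7th): C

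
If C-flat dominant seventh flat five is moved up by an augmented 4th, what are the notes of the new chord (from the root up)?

F, A, Cb, Eb

Transposed root: Cb → F (augmented 4th up). So we spell F dominant seventh flat five:
- root: F
- major 3rd: A
- diminished 5th: Cb
- minor 7th: Eb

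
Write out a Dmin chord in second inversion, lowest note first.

A – D – F

In root position, Dmin is D–F–A.
Second inversion puts the fifth (A) in the bass.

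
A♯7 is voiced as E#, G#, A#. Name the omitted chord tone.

C##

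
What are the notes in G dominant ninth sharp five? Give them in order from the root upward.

Root G, quality dominant ninth sharp five:
- root: G
- major 3rd: B
- augmented 5th: D-sharp
- minor 7th: F
- major 9th: A

G B D-sharp F A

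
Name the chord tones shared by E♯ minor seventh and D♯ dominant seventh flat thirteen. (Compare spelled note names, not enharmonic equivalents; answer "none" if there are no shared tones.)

D-sharp

E♯ minor seventh = E-sharp, G-sharp, B-sharp, D-sharp.
D♯ dominant seventh flat thirteen = D-sharp, F-double-sharp, A-sharp, C-sharp, B.
Shared: D-sharp.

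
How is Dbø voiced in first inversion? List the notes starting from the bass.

In root position, Dbø is Db–Fb–Abb–Cb.
First inversion puts the third (Fb) in the bass.

Fb, Abb, Cb, Db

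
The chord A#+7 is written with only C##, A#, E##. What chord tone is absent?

G#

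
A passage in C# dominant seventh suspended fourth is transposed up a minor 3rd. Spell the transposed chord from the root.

E  A  B  D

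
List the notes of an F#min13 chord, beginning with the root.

F#, A, C#, E, G#, B, D#

F#min13: minor thirteenth on F#.
root → F#
3rd (minor 3rd) → A
5th (perfect 5th) → C#
7th (minor 7th) → E
9th (major 9th) → G#
11th (perfect 11th) → B
13th (major 13th) → D#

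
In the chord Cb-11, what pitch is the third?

Ebb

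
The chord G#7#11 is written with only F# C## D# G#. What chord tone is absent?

The full G#7#11 chord is G#, B#, D#, F#, C##.
Comparing with the voicing, the major 3rd (3rd) — B# — is absent.

B#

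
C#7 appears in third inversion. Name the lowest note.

B

C#7 = C#–E#–G#–B. Third inversion → seventh in the bass = B.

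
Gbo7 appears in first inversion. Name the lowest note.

Bbb

Gbo7 = Gb–Bbb–Dbb–Fbb. First inversion → third in the bass = Bbb.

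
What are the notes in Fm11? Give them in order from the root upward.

F, A♭, C, E♭, G, B♭

Fm11: minor eleventh on F.
Root: F
Minor 3rd (3rd): A♭
Perfect 5th (5th): C
Minor 7th (7th): E♭
Major 9th (9th): G
Perfect 11th (11th): B♭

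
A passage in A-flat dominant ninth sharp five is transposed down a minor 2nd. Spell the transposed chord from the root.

A minor 2nd down from A-flat is G, so the new chord is G dominant ninth sharp five.
root → G
3rd (major 3rd) → B
5th (augmented 5th) → D-sharp
7th (minor 7th) → F
9th (major 9th) → A

G, B, D-sharp, F, A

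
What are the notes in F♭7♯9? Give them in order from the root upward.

Fb – Ab – Cb – Ebb – G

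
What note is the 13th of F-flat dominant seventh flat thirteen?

Root of F-flat dominant seventh flat thirteen = F♭. The 13th is a minor 13th: F♭ up a minor 13th → D𝄫.

D𝄫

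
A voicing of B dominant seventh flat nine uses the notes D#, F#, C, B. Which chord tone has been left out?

A

The full B dominant seventh flat nine chord is B, D#, F#, A, C.
Comparing with the voicing, the minor 7th (7th) — A — is absent.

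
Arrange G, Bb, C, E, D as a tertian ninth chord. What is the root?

Arranged so that each adjacent pair is a third by letter name: C – E – G – Bb – D.
The bottom of that stack, C, is the root (this is C dominant ninth).

C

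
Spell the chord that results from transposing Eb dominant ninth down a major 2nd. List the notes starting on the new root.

A major 2nd down from Eb is Db, so the new chord is Db dominant ninth.
Root: Db
Major 3rd (3rd): F
Perfect 5th (5th): Ab
Minor 7th (7th): Cb
Major 9th (9th): Eb

Db, F, Ab, Cb, Eb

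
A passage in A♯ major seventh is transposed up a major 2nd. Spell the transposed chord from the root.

B# D## F## A##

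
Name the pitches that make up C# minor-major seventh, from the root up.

C#  E  G#  B#

C# minor-major seventh is a minor-major seventh built on C#.
root → C#
3rd (minor 3rd) → E
5th (perfect 5th) → G#
7th (major 7th) → B#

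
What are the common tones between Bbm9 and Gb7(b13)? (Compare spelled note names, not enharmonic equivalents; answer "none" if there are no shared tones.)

Bbm9: Bb Db F Ab C
Gb7(b13): Gb Bb Db Fb Ebb
Common to both → Bb, Db.

Bb, Db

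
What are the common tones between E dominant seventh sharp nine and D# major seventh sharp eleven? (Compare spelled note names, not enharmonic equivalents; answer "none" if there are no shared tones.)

E dominant seventh sharp nine: E G# B D F##
D# major seventh sharp eleven: D# F## A# C## G##
Common to both → F##.

F##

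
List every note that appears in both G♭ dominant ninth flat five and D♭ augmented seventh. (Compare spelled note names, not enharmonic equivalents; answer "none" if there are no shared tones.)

G♭ dominant ninth flat five = G-flat, B-flat, D-double-flat, F-flat, A-flat.
D♭ augmented seventh = D-flat, F, A, C-flat.
Shared: none.

none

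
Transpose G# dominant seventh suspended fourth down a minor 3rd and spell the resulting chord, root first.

A minor 3rd down from G♯ is E♯, so the new chord is E♯ dominant seventh suspended fourth.
- root: E♯
- perfect 4th: A♯
- perfect 5th: B♯
- minor 7th: D♯

E♯ – A♯ – B♯ – D♯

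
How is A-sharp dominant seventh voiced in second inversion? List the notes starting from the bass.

E♯ G♯ A♯ C𝄪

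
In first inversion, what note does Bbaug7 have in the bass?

Bbaug7 in root position is Bb–D–F#–Ab.
First inversion places the third in the bass, which is D.

D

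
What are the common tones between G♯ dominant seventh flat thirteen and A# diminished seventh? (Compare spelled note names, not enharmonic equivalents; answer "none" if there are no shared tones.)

G♯ dominant seventh flat thirteen = G-sharp, B-sharp, D-sharp, F-sharp, E.
A# diminished seventh = A-sharp, C-sharp, E, G.
Shared: E.

E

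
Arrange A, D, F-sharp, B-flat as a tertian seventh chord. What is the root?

B-flat

Stacking in thirds gives B-flat – D – F-sharp – A, so B-flat is the root — B-flat augmented major seventh.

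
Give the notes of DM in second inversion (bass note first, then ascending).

A, D, F#

DM = D–F#–A; second inversion → fifth (A) lowest.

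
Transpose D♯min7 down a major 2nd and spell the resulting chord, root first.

C#, E, G#, B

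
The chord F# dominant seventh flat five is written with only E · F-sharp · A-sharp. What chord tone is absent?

The full F# dominant seventh flat five chord is F-sharp, A-sharp, C, E.
Comparing with the voicing, the diminished 5th (5th) — C — is absent.

C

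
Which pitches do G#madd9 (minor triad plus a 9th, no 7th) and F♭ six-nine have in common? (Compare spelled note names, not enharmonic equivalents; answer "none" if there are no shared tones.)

none

G#madd9 = G#, B, D#, A#.
F♭ six-nine = Fb, Ab, Cb, Db, Gb.
Shared: none.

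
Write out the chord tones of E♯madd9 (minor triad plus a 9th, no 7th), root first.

E♯madd9: minor added-ninth on E♯.
- root: E♯
- minor 3rd: G♯
- perfect 5th: B♯
- major 9th: F𝄪

E♯  G♯  B♯  F𝄪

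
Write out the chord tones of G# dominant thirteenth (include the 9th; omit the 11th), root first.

Root G#, quality dominant thirteenth:
Root: G#
Major 3rd (3rd): B#
Perfect 5th (5th): D#
Minor 7th (7th): F#
Major 9th (9th): A#
Major 13th (13th): E#

G#, B#, D#, F#, A#, E#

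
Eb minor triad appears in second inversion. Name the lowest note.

Eb minor triad = Eb–Gb–Bb. Second inversion → fifth in the bass = Bb.

Bb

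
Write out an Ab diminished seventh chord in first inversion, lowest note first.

In root position, Ab diminished seventh is A-flat–C-flat–E-double-flat–G-double-flat.
First inversion puts the third (C-flat) in the bass.

C-flat  E-double-flat  G-double-flat  A-flat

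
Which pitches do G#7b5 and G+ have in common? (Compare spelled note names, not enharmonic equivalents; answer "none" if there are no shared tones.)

none

G#7b5 = G♯, B♯, D, F♯.
G+ = G, B, D♯.
Shared: none.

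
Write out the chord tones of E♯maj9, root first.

E# – G## – B# – D## – F##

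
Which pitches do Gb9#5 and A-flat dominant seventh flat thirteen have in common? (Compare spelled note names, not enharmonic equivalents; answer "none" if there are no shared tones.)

Gb  Fb  Ab

Gb9#5 = Gb, Bb, D, Fb, Ab.
A-flat dominant seventh flat thirteen = Ab, C, Eb, Gb, Fb.
Shared: Gb, Fb, Ab.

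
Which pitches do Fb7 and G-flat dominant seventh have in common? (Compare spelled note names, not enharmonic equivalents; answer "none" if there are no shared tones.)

Fb7: Fb Ab Cb Ebb
G-flat dominant seventh: Gb Bb Db Fb
Common to both → Fb.

Fb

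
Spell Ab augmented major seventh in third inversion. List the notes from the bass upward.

G, A-flat, C, E

Ab augmented major seventh = A-flat–C–E–G; third inversion → seventh (G) lowest.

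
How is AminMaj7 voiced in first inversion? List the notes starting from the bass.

C, E, G♯, A

AminMaj7 = A–C–E–G♯; first inversion → third (C) lowest.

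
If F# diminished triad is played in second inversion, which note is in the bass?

C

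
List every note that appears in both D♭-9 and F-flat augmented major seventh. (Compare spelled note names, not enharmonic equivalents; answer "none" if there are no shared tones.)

D♭-9 = Db, Fb, Ab, Cb, Eb.
F-flat augmented major seventh = Fb, Ab, C, Eb.
Shared: Fb, Ab, Eb.

Fb Ab Eb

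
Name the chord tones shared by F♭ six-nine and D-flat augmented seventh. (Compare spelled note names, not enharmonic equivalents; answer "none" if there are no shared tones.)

C-flat, D-flat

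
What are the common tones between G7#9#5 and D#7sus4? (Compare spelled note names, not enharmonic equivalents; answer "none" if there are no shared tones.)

D#, A#

G7#9#5 = G, B, D#, F, A#.
D#7sus4 = D#, G#, A#, C#.
Shared: D#, A#.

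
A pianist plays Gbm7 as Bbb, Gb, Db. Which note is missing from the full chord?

Fb

Gbm7 = Gb, Bbb, Db, Fb. The voicing lacks the 7th (minor 7th), Fb.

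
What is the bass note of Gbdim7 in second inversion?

Dbb

Gbdim7 = Gb–Bbb–Dbb–Fbb. Second inversion → fifth in the bass = Dbb.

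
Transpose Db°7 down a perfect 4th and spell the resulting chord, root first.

A♭ C♭ E𝄫 G𝄫

Transposed root: D♭ → A♭ (perfect 4th down). So we spell A♭ diminished seventh:
- root: A♭
- minor 3rd: C♭
- diminished 5th: E𝄫
- diminished 7th: G𝄫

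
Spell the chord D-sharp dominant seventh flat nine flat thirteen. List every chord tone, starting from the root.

D-sharp dominant seventh flat nine flat thirteen: dominant seventh flat nine flat thirteen on D#.
D# — root
F## — major 3rd
A# — perfect 5th
C# — minor 7th
E — minor 9th
B — minor 13th

D#, F##, A#, C#, E, B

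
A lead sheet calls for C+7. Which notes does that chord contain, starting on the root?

C, E, G#, Bb

C+7: augmented seventh on C.
Root: C
Major 3rd (3rd): E
Augmented 5th (5th): G#
Minor 7th (7th): Bb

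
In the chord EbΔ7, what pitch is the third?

G

Root of EbΔ7 = Eb. The 3rd is a major 3rd: Eb up a major 3rd → G.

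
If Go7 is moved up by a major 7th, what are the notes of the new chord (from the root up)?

F♯, A, C, E♭

A major 7th up from G is F♯, so the new chord is F♯ diminished seventh.
Root: F♯
Minor 3rd (3rd): A
Diminished 5th (5th): C
Diminished 7th (7th): E♭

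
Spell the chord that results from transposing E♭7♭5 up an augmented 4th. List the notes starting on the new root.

A, C#, Eb, G

Eb up an augmented 4th → A. New chord: A dominant seventh flat five.
Root: A
Major 3rd (3rd): C#
Diminished 5th (5th): Eb
Minor 7th (7th): G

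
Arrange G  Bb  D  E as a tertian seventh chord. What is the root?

E

Arranged so that each adjacent pair is a third by letter name: E – G – Bb – D.
The bottom of that stack, E, is the root (this is E half-diminished seventh).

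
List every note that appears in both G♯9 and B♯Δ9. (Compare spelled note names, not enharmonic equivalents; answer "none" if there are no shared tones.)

B#

G♯9: G# B# D# F# A#
B♯Δ9: B# D## F## A## C##
Common to both → B#.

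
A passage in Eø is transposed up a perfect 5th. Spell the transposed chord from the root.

E up a perfect 5th → B. New chord: B half-diminished seventh.
- root: B
- minor 3rd: D
- diminished 5th: F
- minor 7th: A

B, D, F, A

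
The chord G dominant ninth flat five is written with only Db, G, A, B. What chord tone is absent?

F

G dominant ninth flat five = G, B, Db, F, A. The voicing lacks the 7th (minor 7th), F.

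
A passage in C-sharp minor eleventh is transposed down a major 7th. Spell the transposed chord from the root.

D, F, A, C, E, G

A major 7th down from C-sharp is D, so the new chord is D minor eleventh.
Root: D
Minor 3rd (3rd): F
Perfect 5th (5th): A
Minor 7th (7th): C
Major 9th (9th): E
Perfect 11th (11th): G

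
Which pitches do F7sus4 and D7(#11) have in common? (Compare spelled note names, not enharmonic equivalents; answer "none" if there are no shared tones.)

C

F7sus4 = F, Bb, C, Eb.
D7(#11) = D, F#, A, C, G#.
Shared: C.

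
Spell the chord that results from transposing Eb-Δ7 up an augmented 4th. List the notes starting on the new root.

A  C  E  G♯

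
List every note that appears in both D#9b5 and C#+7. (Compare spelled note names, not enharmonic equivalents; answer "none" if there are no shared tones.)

C♯ – E♯

D#9b5: D♯ F𝄪 A C♯ E♯
C#+7: C♯ E♯ G𝄪 B
Common to both → C♯, E♯.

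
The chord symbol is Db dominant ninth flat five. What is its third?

Root of Db dominant ninth flat five = Db. The 3rd is a major 3rd: Db up a major 3rd → F.

F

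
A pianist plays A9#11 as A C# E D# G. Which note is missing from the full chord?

B

The full A9#11 chord is A, C#, E, G, B, D#.
Comparing with the voicing, the major 9th (9th) — B — is absent.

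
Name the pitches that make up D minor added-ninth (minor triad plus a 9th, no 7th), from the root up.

D, F, A, E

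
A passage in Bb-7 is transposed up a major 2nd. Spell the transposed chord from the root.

Transposed root: Bb → C (major 2nd up). So we spell C minor seventh:
C — root
Eb — minor 3rd
G — perfect 5th
Bb — minor 7th

C Eb G Bb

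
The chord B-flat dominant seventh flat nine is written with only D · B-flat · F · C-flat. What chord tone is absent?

A-flat

B-flat dominant seventh flat nine = B-flat, D, F, A-flat, C-flat. The voicing lacks the 7th (minor 7th), A-flat.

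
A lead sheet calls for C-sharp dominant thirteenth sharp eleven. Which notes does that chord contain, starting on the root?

C-sharp, E-sharp, G-sharp, B, D-sharp, F-double-sharp, A-sharp

C-sharp dominant thirteenth sharp eleven is a dominant thirteenth sharp eleven built on C-sharp.
C-sharp — root
E-sharp — major 3rd
G-sharp — perfect 5th
B — minor 7th
D-sharp — major 9th
F-double-sharp — augmented 11th
A-sharp — major 13th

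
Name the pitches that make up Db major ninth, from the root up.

Root Db, quality major ninth:
root → Db
3rd (major 3rd) → F
5th (perfect 5th) → Ab
7th (major 7th) → C
9th (major 9th) → Eb

Db, F, Ab, C, Eb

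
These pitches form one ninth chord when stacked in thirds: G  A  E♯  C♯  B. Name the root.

Stacking in thirds gives A – C♯ – E♯ – G – B, so A is the root — A dominant ninth sharp five.

A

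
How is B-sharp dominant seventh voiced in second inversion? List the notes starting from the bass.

B-sharp dominant seventh = B-sharp–D-double-sharp–F-double-sharp–A-sharp; second inversion → fifth (F-double-sharp) lowest.

F-double-sharp, A-sharp, B-sharp, D-double-sharp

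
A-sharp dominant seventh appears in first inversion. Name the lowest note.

C##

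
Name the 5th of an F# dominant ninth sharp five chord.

C-double-sharp

F# dominant ninth sharp five is built on F-sharp; its 5th is an augmented 5th above the root.
A fifth above F uses the letter C, and the augmented 5th above F-sharp is C-double-sharp.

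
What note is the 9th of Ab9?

Bb

Ab9 is built on Ab; its 9th is a major 9th above the root.
A second above A uses the letter B, and the major 9th above Ab is Bb.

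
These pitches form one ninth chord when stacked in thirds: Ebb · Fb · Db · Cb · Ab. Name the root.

Db

Stacking in thirds gives Db – Fb – Ab – Cb – Ebb, so Db is the root — Db minor seventh flat nine.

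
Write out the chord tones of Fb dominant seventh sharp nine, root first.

Fb – Ab – Cb – Ebb – G

Fb dominant seventh sharp nine: dominant seventh sharp nine on Fb.
root → Fb
3rd (major 3rd) → Ab
5th (perfect 5th) → Cb
7th (minor 7th) → Ebb
9th (augmented 9th) → G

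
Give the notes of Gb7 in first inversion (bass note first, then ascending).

Bb – Db – Fb – Gb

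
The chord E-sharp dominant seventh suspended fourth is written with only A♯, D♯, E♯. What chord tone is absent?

E-sharp dominant seventh suspended fourth = E♯, A♯, B♯, D♯. The voicing lacks the 5th (perfect 5th), B♯.

B♯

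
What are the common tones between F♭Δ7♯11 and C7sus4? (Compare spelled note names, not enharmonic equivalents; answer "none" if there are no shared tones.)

Bb

F♭Δ7♯11 = Fb, Ab, Cb, Eb, Bb.
C7sus4 = C, F, G, Bb.
Shared: Bb.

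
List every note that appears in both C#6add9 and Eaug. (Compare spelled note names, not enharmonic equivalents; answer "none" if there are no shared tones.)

C#6add9 = C#, E#, G#, A#, D#.
Eaug = E, G#, B#.
Shared: G#.

G#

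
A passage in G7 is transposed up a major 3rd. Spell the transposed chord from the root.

B  D#  F#  A

A major 3rd up from G is B, so the new chord is B dominant seventh.
- root: B
- major 3rd: D#
- perfect 5th: F#
- minor 7th: A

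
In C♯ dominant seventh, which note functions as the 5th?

G#

C♯ dominant seventh is built on C#; its 5th is a perfect 5th above the root.
A fifth above C uses the letter G, and the perfect 5th above C# is G#.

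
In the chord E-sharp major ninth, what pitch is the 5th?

B-sharp

E-sharp major ninth is built on E-sharp; its 5th is a perfect 5th above the root.
A fifth above E uses the letter B, and the perfect 5th above E-sharp is B-sharp.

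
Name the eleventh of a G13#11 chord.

Root of G13#11 = G. The 11th is an augmented 11th: G up an augmented 11th → C♯.

C♯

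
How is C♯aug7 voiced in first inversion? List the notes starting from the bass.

C♯aug7 = C#–E#–G##–B; first inversion → third (E#) lowest.

E#, G##, B, C#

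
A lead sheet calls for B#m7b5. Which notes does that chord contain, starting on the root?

Root B#, quality half-diminished seventh:
- root: B#
- minor 3rd: D#
- diminished 5th: F#
- minor 7th: A#

B# – D# – F# – A#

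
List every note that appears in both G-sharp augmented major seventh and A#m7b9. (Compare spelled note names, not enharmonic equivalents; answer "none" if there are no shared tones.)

G♯

G-sharp augmented major seventh: G♯ B♯ D𝄪 F𝄪
A#m7b9: A♯ C♯ E♯ G♯ B
Common to both → G♯.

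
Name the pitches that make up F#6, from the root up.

F#, A#, C#, D#

F#6: major sixth on F#.
Root: F#
Major 3rd (3rd): A#
Perfect 5th (5th): C#
Major 6th (6th): D#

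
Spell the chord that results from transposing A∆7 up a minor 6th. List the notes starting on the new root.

F – A – C – E

Transposed root: A → F (minor 6th up). So we spell F major seventh:
Root: F
Major 3rd (3rd): A
Perfect 5th (5th): C
Major 7th (7th): E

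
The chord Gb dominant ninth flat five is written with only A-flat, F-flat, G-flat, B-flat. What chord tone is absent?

The full Gb dominant ninth flat five chord is G-flat, B-flat, D-double-flat, F-flat, A-flat.
Comparing with the voicing, the diminished 5th (5th) — D-double-flat — is absent.

D-double-flat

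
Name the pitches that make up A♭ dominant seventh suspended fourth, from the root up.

Root A-flat, quality dominant seventh suspended fourth:
- root: A-flat
- perfect 4th: D-flat
- perfect 5th: E-flat
- minor 7th: G-flat

A-flat  D-flat  E-flat  G-flat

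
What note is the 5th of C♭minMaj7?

Root of C♭minMaj7 = Cb. The 5th is a perfect 5th: Cb up a perfect 5th → Gb.

Gb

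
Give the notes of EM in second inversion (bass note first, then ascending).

B – E – G#

EM = E–G#–B; second inversion → fifth (B) lowest.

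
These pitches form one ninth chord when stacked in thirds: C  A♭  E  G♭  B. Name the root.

A♭

Stacking in thirds gives A♭ – C – E – G♭ – B, so A♭ is the root — A♭ dominant seventh sharp nine sharp five.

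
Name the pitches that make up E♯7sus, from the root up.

E♯7sus is a dominant seventh suspended fourth built on E#.
root → E#
4th (perfect 4th) → A#
5th (perfect 5th) → B#
7th (minor 7th) → D#

E#, A#, B#, D#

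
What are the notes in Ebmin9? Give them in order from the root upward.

Eb, Gb, Bb, Db, F

Ebmin9: minor ninth on Eb.
Eb — root
Gb — minor 3rd
Bb — perfect 5th
Db — minor 7th
F — major 9th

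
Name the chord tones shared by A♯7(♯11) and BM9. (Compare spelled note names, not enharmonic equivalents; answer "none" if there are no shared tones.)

A#

A♯7(♯11): A# C## E# G# D##
BM9: B D# F# A# C#
Common to both → A#.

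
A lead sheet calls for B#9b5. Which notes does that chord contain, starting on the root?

B# D## F# A# C##

B#9b5: dominant ninth flat five on B#.
Root: B#
Major 3rd (3rd): D##
Diminished 5th (5th): F#
Minor 7th (7th): A#
Major 9th (9th): C##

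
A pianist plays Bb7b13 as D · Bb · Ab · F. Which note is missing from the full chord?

Gb

The full Bb7b13 chord is Bb, D, F, Ab, Gb.
Comparing with the voicing, the minor 13th (13th) — Gb — is absent.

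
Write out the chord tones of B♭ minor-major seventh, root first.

B♭ minor-major seventh is a minor-major seventh built on Bb.
- root: Bb
- minor 3rd: Db
- perfect 5th: F
- major 7th: A

Bb, Db, F, A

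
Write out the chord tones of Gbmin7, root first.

Gbmin7: minor seventh on G♭.
root → G♭
3rd (minor 3rd) → B𝄫
5th (perfect 5th) → D♭
7th (minor 7th) → F♭

G♭, B𝄫, D♭, F♭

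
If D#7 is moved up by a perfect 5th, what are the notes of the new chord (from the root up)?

D# up a perfect 5th → A#. New chord: A# dominant seventh.
A# — root
C## — major 3rd
E# — perfect 5th
G# — minor 7th

A#  C##  E#  G#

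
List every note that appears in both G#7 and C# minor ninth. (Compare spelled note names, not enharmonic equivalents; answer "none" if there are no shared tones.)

G♯, D♯

G#7: G♯ B♯ D♯ F♯
C# minor ninth: C♯ E G♯ B D♯
Common to both → G♯, D♯.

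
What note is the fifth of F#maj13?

C♯

F#maj13 is built on F♯; its 5th is a perfect 5th above the root.
A fifth above F uses the letter C, and the perfect 5th above F♯ is C♯.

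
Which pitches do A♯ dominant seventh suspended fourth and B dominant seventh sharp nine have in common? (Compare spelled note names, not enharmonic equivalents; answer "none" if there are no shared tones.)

A♯ dominant seventh suspended fourth: A-sharp D-sharp E-sharp G-sharp
B dominant seventh sharp nine: B D-sharp F-sharp A C-double-sharp
Common to both → D-sharp.

D-sharp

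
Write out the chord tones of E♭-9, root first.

Eb  Gb  Bb  Db  F

Root Eb, quality minor ninth:
Eb — root
Gb — minor 3rd
Bb — perfect 5th
Db — minor 7th
F — major 9th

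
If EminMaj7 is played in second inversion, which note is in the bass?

B

EminMaj7 in root position is E–G–B–D#.
Second inversion places the fifth in the bass, which is B.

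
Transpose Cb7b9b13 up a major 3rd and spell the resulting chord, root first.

Eb, G, Bb, Db, Fb, Cb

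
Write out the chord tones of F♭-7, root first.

F♭-7: minor seventh on F♭.
Root: F♭
Minor 3rd (3rd): A𝄫
Perfect 5th (5th): C♭
Minor 7th (7th): E𝄫

F♭ – A𝄫 – C♭ – E𝄫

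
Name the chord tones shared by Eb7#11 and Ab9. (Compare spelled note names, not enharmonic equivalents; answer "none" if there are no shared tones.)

Eb7#11: E♭ G B♭ D♭ A
Ab9: A♭ C E♭ G♭ B♭
Common to both → E♭, B♭.

E♭ – B♭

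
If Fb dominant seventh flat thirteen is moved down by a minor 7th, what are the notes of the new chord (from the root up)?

A minor 7th down from F-flat is G-flat, so the new chord is G-flat dominant seventh flat thirteen.
G-flat — root
B-flat — major 3rd
D-flat — perfect 5th
F-flat — minor 7th
E-double-flat — minor 13th

G-flat  B-flat  D-flat  F-flat  E-double-flat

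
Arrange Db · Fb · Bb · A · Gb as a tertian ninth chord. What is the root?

Stacking in thirds gives Gb – Bb – Db – Fb – A, so Gb is the root — Gb dominant seventh sharp nine.

Gb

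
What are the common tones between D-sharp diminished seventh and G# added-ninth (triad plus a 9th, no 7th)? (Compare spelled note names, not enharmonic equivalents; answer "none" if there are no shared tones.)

D-sharp

D-sharp diminished seventh: D-sharp F-sharp A C
G# added-ninth: G-sharp B-sharp D-sharp A-sharp
Common to both → D-sharp.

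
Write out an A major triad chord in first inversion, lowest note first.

C#, E, A

A major triad = A–C#–E; first inversion → third (C#) lowest.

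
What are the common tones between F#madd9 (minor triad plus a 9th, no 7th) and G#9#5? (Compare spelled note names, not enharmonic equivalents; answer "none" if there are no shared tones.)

F♯ – G♯

F#madd9 = F♯, A, C♯, G♯.
G#9#5 = G♯, B♯, D𝄪, F♯, A♯.
Shared: F♯, G♯.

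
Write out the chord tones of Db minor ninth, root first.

Db – Fb – Ab – Cb – Eb

Db minor ninth is a minor ninth built on Db.
root → Db
3rd (minor 3rd) → Fb
5th (perfect 5th) → Ab
7th (minor 7th) → Cb
9th (major 9th) → Eb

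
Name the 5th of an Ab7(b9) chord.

Root of Ab7(b9) = Ab. The 5th is a perfect 5th: Ab up a perfect 5th → Eb.

Eb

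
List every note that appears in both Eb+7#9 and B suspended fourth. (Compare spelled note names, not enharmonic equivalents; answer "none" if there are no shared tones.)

B  F#

Eb+7#9 = Eb, G, B, Db, F#.
B suspended fourth = B, E, F#.
Shared: B, F#.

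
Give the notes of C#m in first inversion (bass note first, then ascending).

E, G#, C#

C#m = C#–E–G#; first inversion → third (E) lowest.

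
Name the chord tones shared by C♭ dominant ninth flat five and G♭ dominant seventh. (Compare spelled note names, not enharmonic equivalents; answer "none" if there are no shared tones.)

D-flat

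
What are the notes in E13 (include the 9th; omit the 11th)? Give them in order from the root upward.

E  G#  B  D  F#  C#

E13 is a dominant thirteenth built on E.
root → E
3rd (major 3rd) → G#
5th (perfect 5th) → B
7th (minor 7th) → D
9th (major 9th) → F#
13th (major 13th) → C#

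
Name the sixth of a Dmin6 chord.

Root of Dmin6 = D. The 6th is a major 6th: D up a major 6th → B.

B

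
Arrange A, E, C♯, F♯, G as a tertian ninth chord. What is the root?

Stacking in thirds gives F♯ – A – C♯ – E – G, so F♯ is the root — F♯ minor seventh flat nine.

F♯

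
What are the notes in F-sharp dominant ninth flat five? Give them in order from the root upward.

F-sharp dominant ninth flat five is a dominant ninth flat five built on F-sharp.
root → F-sharp
3rd (major 3rd) → A-sharp
5th (diminished 5th) → C
7th (minor 7th) → E
9th (major 9th) → G-sharp

F-sharp – A-sharp – C – E – G-sharp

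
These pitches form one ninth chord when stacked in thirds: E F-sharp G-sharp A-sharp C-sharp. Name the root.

F-sharp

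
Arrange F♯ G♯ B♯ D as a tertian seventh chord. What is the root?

G♯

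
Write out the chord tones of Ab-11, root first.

Ab-11: minor eleventh on Ab.
- root: Ab
- minor 3rd: Cb
- perfect 5th: Eb
- minor 7th: Gb
- major 9th: Bb
- perfect 11th: Db

Ab, Cb, Eb, Gb, Bb, Db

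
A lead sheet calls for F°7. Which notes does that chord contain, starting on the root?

F, A♭, C♭, E𝄫

F°7: diminished seventh on F.
F — root
A♭ — minor 3rd
C♭ — diminished 5th
E𝄫 — diminished 7th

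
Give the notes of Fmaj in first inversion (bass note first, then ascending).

Fmaj = F–A–C; first inversion → third (A) lowest.

A C F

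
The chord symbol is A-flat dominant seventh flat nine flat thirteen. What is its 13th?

Root of A-flat dominant seventh flat nine flat thirteen = A-flat. The 13th is a minor 13th: A-flat up a minor 13th → F-flat.

F-flat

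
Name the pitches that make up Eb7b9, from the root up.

Root Eb, quality dominant seventh flat nine:
Root: Eb
Major 3rd (3rd): G
Perfect 5th (5th): Bb
Minor 7th (7th): Db
Minor 9th (9th): Fb

Eb – G – Bb – Db – Fb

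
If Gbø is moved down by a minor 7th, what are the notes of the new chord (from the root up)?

A♭ – C♭ – E𝄫 – G♭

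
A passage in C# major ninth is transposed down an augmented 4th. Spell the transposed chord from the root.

G  B  D  F#  A

An augmented 4th down from C# is G, so the new chord is G major ninth.
G — root
B — major 3rd
D — perfect 5th
F# — major 7th
A — major 9th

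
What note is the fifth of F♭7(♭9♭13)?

F♭7(♭9♭13) is built on F♭; its 5th is a perfect 5th above the root.
A fifth above F uses the letter C, and the perfect 5th above F♭ is C♭.

C♭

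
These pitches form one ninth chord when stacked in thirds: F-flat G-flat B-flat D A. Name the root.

Arranged so that each adjacent pair is a third by letter name: G-flat – B-flat – D – F-flat – A.
The bottom of that stack, G-flat, is the root (this is G-flat dominant seventh sharp nine sharp five).

G-flat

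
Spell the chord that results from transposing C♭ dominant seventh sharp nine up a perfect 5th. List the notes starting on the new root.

Transposed root: C-flat → G-flat (perfect 5th up). So we spell G-flat dominant seventh sharp nine:
- root: G-flat
- major 3rd: B-flat
- perfect 5th: D-flat
- minor 7th: F-flat
- augmented 9th: A

G-flat  B-flat  D-flat  F-flat  A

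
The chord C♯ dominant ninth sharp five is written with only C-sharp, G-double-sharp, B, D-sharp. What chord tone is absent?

The full C♯ dominant ninth sharp five chord is C-sharp, E-sharp, G-double-sharp, B, D-sharp.
Comparing with the voicing, the major 3rd (3rd) — E-sharp — is absent.

E-sharp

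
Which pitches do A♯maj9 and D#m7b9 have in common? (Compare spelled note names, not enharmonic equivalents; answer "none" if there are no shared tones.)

A#

A♯maj9 = A#, C##, E#, G##, B#.
D#m7b9 = D#, F#, A#, C#, E.
Shared: A#.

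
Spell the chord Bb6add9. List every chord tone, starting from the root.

Bb D F G C

Bb6add9: six-nine on Bb.
Bb — root
D — major 3rd
F — perfect 5th
G — major 6th
C — major 9th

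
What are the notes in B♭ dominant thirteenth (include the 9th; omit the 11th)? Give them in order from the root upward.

B♭ dominant thirteenth: dominant thirteenth on B-flat.
root → B-flat
3rd (major 3rd) → D
5th (perfect 5th) → F
7th (minor 7th) → A-flat
9th (major 9th) → C
13th (major 13th) → G

B-flat  D  F  A-flat  C  G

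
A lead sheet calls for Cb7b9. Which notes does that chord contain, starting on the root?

Root Cb, quality dominant seventh flat nine:
Root: Cb
Major 3rd (3rd): Eb
Perfect 5th (5th): Gb
Minor 7th (7th): Bbb
Minor 9th (9th): Dbb

Cb Eb Gb Bbb Dbb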